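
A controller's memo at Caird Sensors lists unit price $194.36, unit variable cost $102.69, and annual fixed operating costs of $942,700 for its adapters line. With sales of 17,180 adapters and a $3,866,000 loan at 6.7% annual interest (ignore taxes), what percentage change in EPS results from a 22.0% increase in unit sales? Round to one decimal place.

+92.8%

Total contribution margin = 17,180 × $91.67 = $1,574,890.60.
EBIT = $1,574,890.60 − $942,700 = $632,190.60.
Interest = $259,022.00, so EBIT − I = $373,168.60.
DCL = total CM / (EBIT − I) = $1,574,890.60 / $373,168.60 = 4.2203.
%ΔEPS = DCL × %ΔSales = 4.2203 × +22.0% = +92.8%.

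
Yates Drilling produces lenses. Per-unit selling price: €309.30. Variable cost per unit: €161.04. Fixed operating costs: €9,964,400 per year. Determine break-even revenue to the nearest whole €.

€20,787,730

Contribution margin per unit = €309.30 − €161.04 = €148.26, a CM ratio of €148.26 ÷ €309.30 = 0.4793.
Break-even revenue = fixed costs × price ÷ CM = €9,964,400 × €309.30 ÷ €148.26 = €20,787,730.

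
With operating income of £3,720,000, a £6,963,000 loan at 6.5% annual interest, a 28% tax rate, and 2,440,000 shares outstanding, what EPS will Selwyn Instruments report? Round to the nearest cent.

£0.96

Pre-tax income = £3,720,000 − £452,595.00 = £3,267,405.00.
Net income = £3,267,405.00 × (1 − 0.28) = £2,352,531.60.
EPS = £2,352,531.60 ÷ 2,440,000 = £0.96.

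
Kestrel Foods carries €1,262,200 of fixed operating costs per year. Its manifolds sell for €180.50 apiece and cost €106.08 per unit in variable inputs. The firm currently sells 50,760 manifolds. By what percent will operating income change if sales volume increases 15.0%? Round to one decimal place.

Contribution at this volume is 50,760 × €74.42 = €3,777,559.20.
Operating income = contribution − fixed costs = €3,777,559.20 − €1,262,200 = €2,515,359.20.
DOL = contribution ÷ EBIT = €3,777,559.20 ÷ €2,515,359.20 = 1.5018.
Operating income changes by 1.5018 × +15.0% = +22.5%.

+22.5%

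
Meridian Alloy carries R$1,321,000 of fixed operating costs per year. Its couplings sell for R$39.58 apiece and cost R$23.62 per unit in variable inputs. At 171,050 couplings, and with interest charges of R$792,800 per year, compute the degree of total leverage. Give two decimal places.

4.43

At 171,050 units, contribution = 171,050 × R$15.96 = R$2,729,958.00.
Operating income = contribution − fixed costs = R$2,729,958.00 − R$1,321,000 = R$1,408,958.00. Interest = R$792,800.00.
DOL = R$2,729,958.00 ÷ R$1,408,958.00 = 1.9376; DFL = R$1,408,958.00 ÷ R$616,158.00 = 2.2867.
Combined leverage = 1.9376 × 2.2867 = 4.4307.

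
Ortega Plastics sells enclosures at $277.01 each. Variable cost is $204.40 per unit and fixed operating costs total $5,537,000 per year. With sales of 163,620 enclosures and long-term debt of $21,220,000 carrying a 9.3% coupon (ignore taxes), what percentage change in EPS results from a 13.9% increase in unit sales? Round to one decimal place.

+37.8%

Contribution at this volume is 163,620 × $72.61 = $11,880,448.20.
EBIT = $11,880,448.20 − $5,537,000 = $6,343,448.20.
After interest of $1,973,460.00, pre-tax earnings = $4,369,988.20.
DCL = total CM / (EBIT − I) = $11,880,448.20 / $4,369,988.20 = 2.7186.
EPS therefore changes by 2.7186 × (+13.9%) = +37.8%.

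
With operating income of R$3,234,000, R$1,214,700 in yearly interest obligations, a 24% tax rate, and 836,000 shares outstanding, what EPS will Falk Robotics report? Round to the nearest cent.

R$1.84

Pre-tax income = R$3,234,000 − R$1,214,700.00 = R$2,019,300.00.
After tax at 24%: net income = R$2,019,300.00 × 0.76 = R$1,534,668.00.
EPS = R$1,534,668.00 ÷ 836,000 = R$1.84.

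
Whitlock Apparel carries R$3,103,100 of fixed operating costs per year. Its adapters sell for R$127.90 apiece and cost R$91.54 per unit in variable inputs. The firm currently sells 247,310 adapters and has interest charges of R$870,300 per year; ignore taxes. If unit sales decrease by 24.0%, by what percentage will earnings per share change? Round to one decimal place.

-43.0%

Total contribution margin = 247,310 × R$36.36 = R$8,992,191.60.
Operating income = contribution − fixed costs = R$8,992,191.60 − R$3,103,100 = R$5,889,091.60.
Interest = R$870,300.00, so EBIT − I = R$5,018,791.60.
DCL = total CM / (EBIT − I) = R$8,992,191.60 / R$5,018,791.60 = 1.7917.
%ΔEPS = DCL × %ΔSales = 1.7917 × -24.0% = -43.0%.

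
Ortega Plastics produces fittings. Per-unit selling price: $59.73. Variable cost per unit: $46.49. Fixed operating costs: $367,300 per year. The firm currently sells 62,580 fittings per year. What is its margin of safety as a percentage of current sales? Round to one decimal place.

Contribution margin per unit = $59.73 − $46.49 = $13.24. Break-even units = $367,300 ÷ $13.24 = 27,741.69; break-even revenue = 27,741.69 × $59.73 = $1,657,011.25.
Actual sales revenue = 62,580 × $59.73 = $3,737,903.40.
Margin of safety = ($3,737,903.40 − $1,657,011.25) ÷ $3,737,903.40 = 55.7%.

55.7%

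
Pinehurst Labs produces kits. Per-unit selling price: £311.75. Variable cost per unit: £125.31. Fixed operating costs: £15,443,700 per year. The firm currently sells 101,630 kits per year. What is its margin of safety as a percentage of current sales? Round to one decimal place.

Each unit contributes £311.75 − £125.31 = £186.44. Break-even units = £15,443,700 ÷ £186.44 = 82,834.69; break-even revenue = 82,834.69 × £311.75 = £25,823,715.27.
Actual sales revenue = 101,630 × £311.75 = £31,683,152.50.
Margin of safety = (£31,683,152.50 − £25,823,715.27) ÷ £31,683,152.50 = 18.5%.

18.5%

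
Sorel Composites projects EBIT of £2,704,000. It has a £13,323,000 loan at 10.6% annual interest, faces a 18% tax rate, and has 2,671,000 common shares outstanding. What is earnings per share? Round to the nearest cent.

Interest = £1,412,238.00, so EBT = £2,704,000 − £1,412,238.00 = £1,291,762.00.
After tax at 18%: net income = £1,291,762.00 × 0.82 = £1,059,244.84.
EPS = £1,059,244.84 ÷ 2,671,000 = £0.40.

£0.40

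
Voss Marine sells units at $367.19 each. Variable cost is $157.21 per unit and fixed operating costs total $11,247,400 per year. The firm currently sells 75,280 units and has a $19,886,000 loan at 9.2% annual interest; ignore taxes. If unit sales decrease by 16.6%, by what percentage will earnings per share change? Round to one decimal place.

Total contribution margin = 75,280 × $209.98 = $15,807,294.40.
Operating income = contribution − fixed costs = $15,807,294.40 − $11,247,400 = $4,559,894.40.
Interest = $1,829,512.00, so EBIT − I = $2,730,382.40.
Degree of combined leverage = contribution ÷ (EBIT − I) = $15,807,294.40 ÷ $2,730,382.40 = 5.7894.
%ΔEPS = DCL × %ΔSales = 5.7894 × -16.6% = -96.1%.

-96.1%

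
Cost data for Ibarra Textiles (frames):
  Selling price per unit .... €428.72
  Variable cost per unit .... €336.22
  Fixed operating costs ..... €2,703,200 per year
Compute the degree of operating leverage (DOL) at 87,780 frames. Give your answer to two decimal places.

At 87,780 units, contribution = 87,780 × €92.50 = €8,119,650.00.
Operating income = contribution − fixed costs = €8,119,650.00 − €2,703,200 = €5,416,450.00.
DOL = contribution ÷ EBIT = €8,119,650.00 ÷ €5,416,450.00 = 1.4991.

1.50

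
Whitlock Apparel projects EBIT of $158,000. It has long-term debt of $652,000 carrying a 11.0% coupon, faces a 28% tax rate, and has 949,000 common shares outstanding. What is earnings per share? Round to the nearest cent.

Pre-tax income = $158,000 − $71,720.00 = $86,280.00.
Net income = $86,280.00 × (1 − 0.28) = $62,121.60.
EPS = $62,121.60 ÷ 949,000 = $0.07.

$0.07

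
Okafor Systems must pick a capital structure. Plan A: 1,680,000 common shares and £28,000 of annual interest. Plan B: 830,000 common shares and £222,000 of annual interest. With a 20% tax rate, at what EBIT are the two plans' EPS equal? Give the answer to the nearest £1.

£411,435

At indifference, (EBIT − 28,000)(1 − t)/1,680,000 = (EBIT − 222,000)(1 − t)/830,000.
The (1 − t) factor cancels: (EBIT − 28,000) × 830,000 = (EBIT − 222,000) × 1,680,000.
Solving, EBIT = (222,000·1,680,000 − 28,000·830,000) / (1,680,000 − 830,000) = 349,720,000,000 / 850,000 = 411,435.29.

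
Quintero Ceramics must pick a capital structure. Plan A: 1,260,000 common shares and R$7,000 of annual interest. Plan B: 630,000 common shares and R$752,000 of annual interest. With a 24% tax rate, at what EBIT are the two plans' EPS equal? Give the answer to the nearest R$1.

R$1,497,000

At indifference, (EBIT − 7,000)(1 − t)/1,260,000 = (EBIT − 752,000)(1 − t)/630,000.
The (1 − t) factor cancels: (EBIT − 7,000) × 630,000 = (EBIT − 752,000) × 1,260,000.
Solving, EBIT = (752,000·1,260,000 − 7,000·630,000) / (1,260,000 − 630,000) = 943,110,000,000 / 630,000 = 1,497,000.00.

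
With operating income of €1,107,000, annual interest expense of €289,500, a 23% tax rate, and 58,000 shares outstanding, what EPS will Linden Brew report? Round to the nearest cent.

€10.85

Interest = €289,500.00, so EBT = €1,107,000 − €289,500.00 = €817,500.00.
Net income = €817,500.00 × (1 − 0.23) = €629,475.00.
Per share: €629,475.00 / 58,000 shares = €10.85.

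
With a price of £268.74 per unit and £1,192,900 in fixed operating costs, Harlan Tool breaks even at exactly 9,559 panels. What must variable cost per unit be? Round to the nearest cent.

£143.95

Contribution per unit must be FC / Q = £1,192,900 / 9,559 = £124.7934.
Hence VC = price − CM = £268.74 − £124.7934 = £143.95.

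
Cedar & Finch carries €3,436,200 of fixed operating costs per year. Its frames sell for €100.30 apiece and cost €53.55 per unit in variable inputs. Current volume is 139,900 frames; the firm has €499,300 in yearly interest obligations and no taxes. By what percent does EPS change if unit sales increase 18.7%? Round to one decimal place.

+47.0%

Contribution at this volume is 139,900 × €46.75 = €6,540,325.00.
Operating income = contribution − fixed costs = €6,540,325.00 − €3,436,200 = €3,104,125.00.
After interest of €499,300.00, pre-tax earnings = €2,604,825.00.
DCL = total CM / (EBIT − I) = €6,540,325.00 / €2,604,825.00 = 2.5109.
%ΔEPS = DCL × %ΔSales = 2.5109 × +18.7% = +47.0%.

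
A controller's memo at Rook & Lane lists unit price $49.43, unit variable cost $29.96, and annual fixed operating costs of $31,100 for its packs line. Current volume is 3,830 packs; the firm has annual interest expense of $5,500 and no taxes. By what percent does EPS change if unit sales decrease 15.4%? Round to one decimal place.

At 3,830 units, contribution = 3,830 × $19.47 = $74,570.10.
EBIT = $74,570.10 − $31,100 = $43,470.10.
After interest of $5,500.00, pre-tax earnings = $37,970.10.
DCL = total CM / (EBIT − I) = $74,570.10 / $37,970.10 = 1.9639.
%ΔEPS = DCL × %ΔSales = 1.9639 × -15.4% = -30.2%.

-30.2%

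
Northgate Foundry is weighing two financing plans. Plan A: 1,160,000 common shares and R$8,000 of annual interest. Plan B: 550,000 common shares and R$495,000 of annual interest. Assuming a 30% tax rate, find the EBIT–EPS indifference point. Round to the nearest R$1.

At indifference, (EBIT − 8,000)(1 − t)/1,160,000 = (EBIT − 495,000)(1 − t)/550,000.
Cancelling (1 − t) and cross-multiplying: 550,000·(EBIT − 8,000) = 1,160,000·(EBIT − 495,000).
EBIT × (1,160,000 − 550,000) = 495,000 × 1,160,000 − 8,000 × 550,000 = 569,800,000,000, so EBIT = 569,800,000,000 ÷ 610,000 = 934,098.36.

R$934,098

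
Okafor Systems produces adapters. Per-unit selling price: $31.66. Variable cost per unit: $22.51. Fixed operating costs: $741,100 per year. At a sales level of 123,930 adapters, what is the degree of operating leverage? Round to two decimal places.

2.89

At 123,930 units, contribution = 123,930 × $9.15 = $1,133,959.50.
Subtracting fixed costs: EBIT = $1,133,959.50 − $741,100 = $392,859.50.
DOL = contribution ÷ EBIT = $1,133,959.50 ÷ $392,859.50 = 2.8864.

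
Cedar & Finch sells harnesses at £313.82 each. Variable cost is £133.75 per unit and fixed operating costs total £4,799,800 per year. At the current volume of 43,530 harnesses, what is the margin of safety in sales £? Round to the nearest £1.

£5,295,653

Unit CM = price − variable cost = £313.82 − £133.75 = £180.07. Break-even units = £4,799,800 ÷ £180.07 = 26,655.19; break-even revenue = 26,655.19 × £313.82 = £8,364,931.62.
Current sales = 43,530 × £313.82 = £13,660,584.60.
Margin of safety = £13,660,584.60 − £8,364,931.62 = £5,295,653.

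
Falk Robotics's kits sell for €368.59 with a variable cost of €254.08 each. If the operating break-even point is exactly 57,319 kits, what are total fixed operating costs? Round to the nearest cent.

Each unit contributes €368.59 − €254.08 = €114.51.
Fixed costs = break-even units × CM = 57,319 × €114.51 = €6,563,598.69.

€6,563,598.69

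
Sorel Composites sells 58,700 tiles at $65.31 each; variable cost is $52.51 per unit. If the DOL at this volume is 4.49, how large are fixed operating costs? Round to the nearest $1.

$584,019

At 58,700 units, contribution = 58,700 × $12.80 = $751,360.00.
Since DOL = CM ÷ EBIT, EBIT = $751,360.00 ÷ 4.49 = $167,340.76.
And FC = contribution − EBIT = $751,360.00 − $167,340.76 = $584,019.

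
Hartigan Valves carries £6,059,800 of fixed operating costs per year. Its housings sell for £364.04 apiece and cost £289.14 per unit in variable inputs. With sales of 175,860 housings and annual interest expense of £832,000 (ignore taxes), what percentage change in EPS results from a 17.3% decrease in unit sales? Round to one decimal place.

Total contribution margin = 175,860 × £74.90 = £13,171,914.00.
EBIT = £13,171,914.00 − £6,059,800 = £7,112,114.00.
After interest of £832,000.00, pre-tax earnings = £6,280,114.00.
Degree of combined leverage = contribution ÷ (EBIT − I) = £13,171,914.00 ÷ £6,280,114.00 = 2.0974.
%ΔEPS = DCL × %ΔSales = 2.0974 × -17.3% = -36.3%.

-36.3%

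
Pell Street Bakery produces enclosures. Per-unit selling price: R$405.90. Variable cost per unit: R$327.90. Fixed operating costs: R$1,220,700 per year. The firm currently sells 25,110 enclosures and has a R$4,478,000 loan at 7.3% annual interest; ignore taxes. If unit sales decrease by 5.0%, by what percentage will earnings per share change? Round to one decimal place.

Total contribution margin = 25,110 × R$78.00 = R$1,958,580.00.
Subtracting fixed costs: EBIT = R$1,958,580.00 − R$1,220,700 = R$737,880.00.
After interest of R$326,894.00, pre-tax earnings = R$410,986.00.
DCL = total CM / (EBIT − I) = R$1,958,580.00 / R$410,986.00 = 4.7656.
EPS therefore changes by 4.7656 × (-5.0%) = -23.8%.

-23.8%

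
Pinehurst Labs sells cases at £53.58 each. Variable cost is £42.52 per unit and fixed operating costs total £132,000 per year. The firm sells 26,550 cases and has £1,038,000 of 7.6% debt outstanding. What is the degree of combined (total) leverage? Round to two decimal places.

3.55

At 26,550 units, contribution = 26,550 × £11.06 = £293,643.00.
Operating income = contribution − fixed costs = £293,643.00 − £132,000 = £161,643.00. Interest = £78,888.00, so EBIT − I = £82,755.00.
DCL = contribution ÷ (EBIT − I) = £293,643.00 ÷ £82,755.00 = 3.5483.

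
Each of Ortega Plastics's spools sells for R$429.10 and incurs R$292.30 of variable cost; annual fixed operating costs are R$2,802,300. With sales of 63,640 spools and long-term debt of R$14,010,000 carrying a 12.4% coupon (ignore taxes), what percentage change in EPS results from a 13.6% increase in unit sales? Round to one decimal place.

At 63,640 units, contribution = 63,640 × R$136.80 = R$8,705,952.00.
Operating income = contribution − fixed costs = R$8,705,952.00 − R$2,802,300 = R$5,903,652.00.
After interest of R$1,737,240.00, pre-tax earnings = R$4,166,412.00.
Degree of combined leverage = contribution ÷ (EBIT − I) = R$8,705,952.00 ÷ R$4,166,412.00 = 2.0896.
%ΔEPS = DCL × %ΔSales = 2.0896 × +13.6% = +28.4%.

+28.4%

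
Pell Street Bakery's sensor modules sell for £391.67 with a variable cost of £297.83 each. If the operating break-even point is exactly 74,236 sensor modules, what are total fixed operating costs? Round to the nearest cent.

Contribution margin per unit = £391.67 − £297.83 = £93.84.
Since BE = FC / CM, FC = 74,236 × £93.84 = £6,966,306.24.

£6,966,306.24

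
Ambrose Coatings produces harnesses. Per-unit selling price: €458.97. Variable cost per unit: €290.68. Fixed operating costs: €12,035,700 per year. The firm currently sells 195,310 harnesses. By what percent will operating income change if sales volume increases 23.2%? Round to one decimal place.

Contribution at this volume is 195,310 × €168.29 = €32,868,719.90.
Operating income = contribution − fixed costs = €32,868,719.90 − €12,035,700 = €20,833,019.90.
DOL = contribution ÷ EBIT = €32,868,719.90 ÷ €20,833,019.90 = 1.5777.
%ΔEBIT = DOL × %ΔSales = 1.5777 × +23.2% = +36.6%.

+36.6%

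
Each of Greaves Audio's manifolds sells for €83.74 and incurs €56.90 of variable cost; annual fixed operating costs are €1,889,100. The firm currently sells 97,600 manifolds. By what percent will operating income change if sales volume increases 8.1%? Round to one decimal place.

+29.0%

At 97,600 units, contribution = 97,600 × €26.84 = €2,619,584.00.
Subtracting fixed costs: EBIT = €2,619,584.00 − €1,889,100 = €730,484.00.
DOL = contribution ÷ EBIT = €2,619,584.00 ÷ €730,484.00 = 3.5861.
Operating income changes by 3.5861 × +8.1% = +29.0%.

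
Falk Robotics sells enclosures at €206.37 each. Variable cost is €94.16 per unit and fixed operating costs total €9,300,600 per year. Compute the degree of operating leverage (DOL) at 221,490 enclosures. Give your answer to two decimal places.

1.60

Total contribution margin = 221,490 × €112.21 = €24,853,392.90.
EBIT = €24,853,392.90 − €9,300,600 = €15,552,792.90.
So DOL = total CM / EBIT = €24,853,392.90 / €15,552,792.90 = 1.5980.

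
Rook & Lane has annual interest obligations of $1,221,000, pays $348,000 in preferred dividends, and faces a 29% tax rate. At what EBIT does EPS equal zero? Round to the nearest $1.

$1,711,141

Grossing the preferred dividend up to pre-tax terms: $348,000 / (1 − 0.29) = $490,140.85.
Financial break-even EBIT = interest + D_p ÷ (1 − t) = $1,221,000 + $490,140.85 = $1,711,140.85.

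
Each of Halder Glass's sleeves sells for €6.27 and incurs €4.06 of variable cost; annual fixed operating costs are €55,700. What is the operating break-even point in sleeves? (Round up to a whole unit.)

Unit CM = price − variable cost = €6.27 − €4.06 = €2.21.
Units to break even: €55,700 ÷ €2.21 = 25,203.62, rounded up to 25,204.

25,204 sleeves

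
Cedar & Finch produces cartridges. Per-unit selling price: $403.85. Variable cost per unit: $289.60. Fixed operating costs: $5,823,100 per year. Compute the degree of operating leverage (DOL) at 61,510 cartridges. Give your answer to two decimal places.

5.83

Contribution at this volume is 61,510 × $114.25 = $7,027,517.50.
Subtracting fixed costs: EBIT = $7,027,517.50 − $5,823,100 = $1,204,417.50.
DOL = contribution ÷ EBIT = $7,027,517.50 ÷ $1,204,417.50 = 5.8348.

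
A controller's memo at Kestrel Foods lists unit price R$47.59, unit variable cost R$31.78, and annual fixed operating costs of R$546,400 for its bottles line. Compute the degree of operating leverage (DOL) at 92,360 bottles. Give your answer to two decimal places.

At 92,360 units, contribution = 92,360 × R$15.81 = R$1,460,211.60.
Subtracting fixed costs: EBIT = R$1,460,211.60 − R$546,400 = R$913,811.60.
So DOL = total CM / EBIT = R$1,460,211.60 / R$913,811.60 = 1.5979.

1.60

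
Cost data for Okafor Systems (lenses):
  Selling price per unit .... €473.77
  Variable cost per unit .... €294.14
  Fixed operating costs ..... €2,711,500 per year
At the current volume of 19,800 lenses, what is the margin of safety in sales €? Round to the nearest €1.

€2,229,127

Contribution margin per unit = €473.77 − €294.14 = €179.63. Break-even units = €2,711,500 ÷ €179.63 = 15,094.92; break-even revenue = 15,094.92 × €473.77 = €7,151,518.98.
Actual sales revenue = 19,800 × €473.77 = €9,380,646.00.
Margin of safety = €9,380,646.00 − €7,151,518.98 = €2,229,127.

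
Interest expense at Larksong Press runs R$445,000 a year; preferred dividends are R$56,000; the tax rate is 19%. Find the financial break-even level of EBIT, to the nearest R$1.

Preferred dividends are paid after tax, so their pre-tax equivalent is R$56,000 ÷ (1 − 0.19) = R$69,135.80.
EPS = 0 when EBIT covers interest plus the pre-tax preferred burden: R$445,000 + R$69,135.80 = R$514,135.80.

R$514,136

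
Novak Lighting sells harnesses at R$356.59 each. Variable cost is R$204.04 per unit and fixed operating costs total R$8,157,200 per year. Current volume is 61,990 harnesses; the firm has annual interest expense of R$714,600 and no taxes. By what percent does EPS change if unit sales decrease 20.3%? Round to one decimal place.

Contribution at this volume is 61,990 × R$152.55 = R$9,456,574.50.
Operating income = contribution − fixed costs = R$9,456,574.50 − R$8,157,200 = R$1,299,374.50.
Interest = R$714,600.00, so EBIT − I = R$584,774.50.
Degree of combined leverage = contribution ÷ (EBIT − I) = R$9,456,574.50 ÷ R$584,774.50 = 16.1713.
EPS therefore changes by 16.1713 × (-20.3%) = -328.3%.

-328.3%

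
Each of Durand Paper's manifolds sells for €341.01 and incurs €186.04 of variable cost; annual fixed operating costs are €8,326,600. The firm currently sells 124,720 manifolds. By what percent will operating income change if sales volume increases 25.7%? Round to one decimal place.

+45.2%

Total contribution margin = 124,720 × €154.97 = €19,327,858.40.
Subtracting fixed costs: EBIT = €19,327,858.40 − €8,326,600 = €11,001,258.40.
So DOL = total CM / EBIT = €19,327,858.40 / €11,001,258.40 = 1.7569.
%ΔEBIT = DOL × %ΔSales = 1.7569 × +25.7% = +45.2%.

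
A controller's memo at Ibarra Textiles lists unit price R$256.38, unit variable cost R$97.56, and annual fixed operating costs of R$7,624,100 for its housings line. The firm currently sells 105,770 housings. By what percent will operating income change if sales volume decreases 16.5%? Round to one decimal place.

-30.2%

Total contribution margin = 105,770 × R$158.82 = R$16,798,391.40.
Subtracting fixed costs: EBIT = R$16,798,391.40 − R$7,624,100 = R$9,174,291.40.
Degree of operating leverage = R$16,798,391.40 / R$9,174,291.40 = 1.8310.
%ΔEBIT = DOL × %ΔSales = 1.8310 × -16.5% = -30.2%.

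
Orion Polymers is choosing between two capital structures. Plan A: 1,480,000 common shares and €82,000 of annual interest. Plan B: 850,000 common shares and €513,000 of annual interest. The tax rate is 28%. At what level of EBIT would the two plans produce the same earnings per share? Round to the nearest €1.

€1,094,508

Set EPS_A = EPS_B: (EBIT − €82,000)(1 − 0.28) ÷ 1,480,000 = (EBIT − €513,000)(1 − 0.28) ÷ 850,000.
The (1 − t) factor cancels: (EBIT − 82,000) × 850,000 = (EBIT − 513,000) × 1,480,000.
Solving, EBIT = (513,000·1,480,000 − 82,000·850,000) / (1,480,000 − 850,000) = 689,540,000,000 / 630,000 = 1,094,507.94.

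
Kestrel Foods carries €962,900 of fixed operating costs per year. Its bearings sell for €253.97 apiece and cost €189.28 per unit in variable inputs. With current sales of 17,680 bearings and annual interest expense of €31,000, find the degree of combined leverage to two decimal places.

7.63

Total contribution margin = 17,680 × €64.69 = €1,143,719.20.
Subtracting fixed costs: EBIT = €1,143,719.20 − €962,900 = €180,819.20. Interest = €31,000.00, so EBIT − I = €149,819.20.
Degree of total leverage = total CM / (EBIT − interest) = €1,143,719.20 / €149,819.20 = 7.6340.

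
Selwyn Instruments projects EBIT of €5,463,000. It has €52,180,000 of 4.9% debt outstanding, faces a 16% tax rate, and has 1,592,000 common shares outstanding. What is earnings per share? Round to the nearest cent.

Pre-tax income = €5,463,000 − €2,556,820.00 = €2,906,180.00.
Net income = €2,906,180.00 × (1 − 0.16) = €2,441,191.20.
Per share: €2,441,191.20 / 1,592,000 shares = €1.53.

€1.53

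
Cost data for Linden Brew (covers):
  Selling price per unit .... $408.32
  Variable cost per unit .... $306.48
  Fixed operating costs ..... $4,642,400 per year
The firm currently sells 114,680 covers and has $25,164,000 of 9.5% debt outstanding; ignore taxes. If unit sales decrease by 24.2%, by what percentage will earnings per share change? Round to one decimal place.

-60.8%

At 114,680 units, contribution = 114,680 × $101.84 = $11,679,011.20.
Operating income = contribution − fixed costs = $11,679,011.20 − $4,642,400 = $7,036,611.20.
After interest of $2,390,580.00, pre-tax earnings = $4,646,031.20.
Degree of combined leverage = contribution ÷ (EBIT − I) = $11,679,011.20 ÷ $4,646,031.20 = 2.5138.
%ΔEPS = DCL × %ΔSales = 2.5138 × -24.2% = -60.8%.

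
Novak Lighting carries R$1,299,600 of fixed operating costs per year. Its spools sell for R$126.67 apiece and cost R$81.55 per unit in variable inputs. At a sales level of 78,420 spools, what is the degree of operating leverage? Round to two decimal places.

Contribution at this volume is 78,420 × R$45.12 = R$3,538,310.40.
EBIT = R$3,538,310.40 − R$1,299,600 = R$2,238,710.40.
Degree of operating leverage = R$3,538,310.40 / R$2,238,710.40 = 1.5805.

1.58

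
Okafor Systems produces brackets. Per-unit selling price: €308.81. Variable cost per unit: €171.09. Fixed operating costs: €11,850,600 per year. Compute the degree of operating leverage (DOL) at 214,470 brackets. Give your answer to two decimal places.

1.67

Total contribution margin = 214,470 × €137.72 = €29,536,808.40.
Subtracting fixed costs: EBIT = €29,536,808.40 − €11,850,600 = €17,686,208.40.
So DOL = total CM / EBIT = €29,536,808.40 / €17,686,208.40 = 1.6700.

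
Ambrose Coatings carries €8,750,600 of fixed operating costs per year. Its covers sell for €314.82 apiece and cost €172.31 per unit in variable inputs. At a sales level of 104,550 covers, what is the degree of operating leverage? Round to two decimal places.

2.42

Total contribution margin = 104,550 × €142.51 = €14,899,420.50.
Subtracting fixed costs: EBIT = €14,899,420.50 − €8,750,600 = €6,148,820.50.
Degree of operating leverage = €14,899,420.50 / €6,148,820.50 = 2.4231.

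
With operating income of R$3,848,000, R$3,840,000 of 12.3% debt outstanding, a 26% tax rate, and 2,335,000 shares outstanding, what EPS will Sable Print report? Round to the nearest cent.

Interest = R$472,320.00, so EBT = R$3,848,000 − R$472,320.00 = R$3,375,680.00.
Net income = R$3,375,680.00 × (1 − 0.26) = R$2,498,003.20.
EPS = R$2,498,003.20 ÷ 2,335,000 = R$1.07.

R$1.07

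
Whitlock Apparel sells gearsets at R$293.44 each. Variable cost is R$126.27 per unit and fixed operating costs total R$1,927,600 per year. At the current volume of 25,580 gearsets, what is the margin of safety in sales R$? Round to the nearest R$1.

R$4,122,604

Contribution margin per unit = R$293.44 − R$126.27 = R$167.17. Break-even units = R$1,927,600 ÷ R$167.17 = 11,530.78; break-even revenue = 11,530.78 × R$293.44 = R$3,383,591.22.
Actual sales revenue = 25,580 × R$293.44 = R$7,506,195.20.
Margin of safety = R$7,506,195.20 − R$3,383,591.22 = R$4,122,604.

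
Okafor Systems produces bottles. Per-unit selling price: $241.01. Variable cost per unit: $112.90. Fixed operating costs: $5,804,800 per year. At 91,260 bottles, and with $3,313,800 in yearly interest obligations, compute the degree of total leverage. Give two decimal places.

At 91,260 units, contribution = 91,260 × $128.11 = $11,691,318.60.
EBIT = $11,691,318.60 − $5,804,800 = $5,886,518.60. Interest = $3,313,800.00.
DOL = $11,691,318.60 ÷ $5,886,518.60 = 1.9861; DFL = $5,886,518.60 ÷ $2,572,718.60 = 2.2881.
Combined leverage = 1.9861 × 2.2881 = 4.5444.

4.54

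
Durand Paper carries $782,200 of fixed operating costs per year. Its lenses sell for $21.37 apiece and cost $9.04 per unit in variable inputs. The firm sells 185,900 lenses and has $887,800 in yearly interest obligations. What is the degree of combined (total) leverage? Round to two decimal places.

Total contribution margin = 185,900 × $12.33 = $2,292,147.00.
Operating income = contribution − fixed costs = $2,292,147.00 − $782,200 = $1,509,947.00. Interest = $887,800.00, so EBIT − I = $622,147.00.
DCL = contribution ÷ (EBIT − I) = $2,292,147.00 ÷ $622,147.00 = 3.6843.

3.68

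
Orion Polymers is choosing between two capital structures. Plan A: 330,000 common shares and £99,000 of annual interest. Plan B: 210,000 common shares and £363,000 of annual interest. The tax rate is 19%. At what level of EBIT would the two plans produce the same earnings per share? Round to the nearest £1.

£825,000

At indifference, (EBIT − 99,000)(1 − t)/330,000 = (EBIT − 363,000)(1 − t)/210,000.
The (1 − t) factor cancels: (EBIT − 99,000) × 210,000 = (EBIT − 363,000) × 330,000.
Solving, EBIT = (363,000·330,000 − 99,000·210,000) / (330,000 − 210,000) = 99,000,000,000 / 120,000 = 825,000.00.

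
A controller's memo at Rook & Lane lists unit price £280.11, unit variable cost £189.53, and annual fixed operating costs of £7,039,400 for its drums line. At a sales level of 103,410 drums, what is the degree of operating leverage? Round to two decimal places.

4.02

Total contribution margin = 103,410 × £90.58 = £9,366,877.80.
Operating income = contribution − fixed costs = £9,366,877.80 − £7,039,400 = £2,327,477.80.
Degree of operating leverage = £9,366,877.80 / £2,327,477.80 = 4.0245.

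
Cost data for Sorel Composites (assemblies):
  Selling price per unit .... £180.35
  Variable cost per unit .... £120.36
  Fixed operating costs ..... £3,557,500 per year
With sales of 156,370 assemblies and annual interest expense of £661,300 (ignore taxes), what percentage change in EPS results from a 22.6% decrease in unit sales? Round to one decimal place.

-41.1%

Contribution at this volume is 156,370 × £59.99 = £9,380,636.30.
Subtracting fixed costs: EBIT = £9,380,636.30 − £3,557,500 = £5,823,136.30.
Interest = £661,300.00, so EBIT − I = £5,161,836.30.
Degree of combined leverage = contribution ÷ (EBIT − I) = £9,380,636.30 ÷ £5,161,836.30 = 1.8173.
EPS therefore changes by 1.8173 × (-22.6%) = -41.1%.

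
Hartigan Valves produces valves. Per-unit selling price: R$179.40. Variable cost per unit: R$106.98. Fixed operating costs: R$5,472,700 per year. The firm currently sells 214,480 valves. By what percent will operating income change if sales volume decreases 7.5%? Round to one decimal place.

-11.6%

At 214,480 units, contribution = 214,480 × R$72.42 = R$15,532,641.60.
EBIT = R$15,532,641.60 − R$5,472,700 = R$10,059,941.60.
Degree of operating leverage = R$15,532,641.60 / R$10,059,941.60 = 1.5440.
%ΔEBIT = DOL × %ΔSales = 1.5440 × -7.5% = -11.6%.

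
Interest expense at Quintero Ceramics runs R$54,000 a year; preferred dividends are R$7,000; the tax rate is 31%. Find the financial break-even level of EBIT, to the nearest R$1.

Grossing the preferred dividend up to pre-tax terms: R$7,000 / (1 − 0.31) = R$10,144.93.
Financial break-even EBIT = interest + D_p ÷ (1 − t) = R$54,000 + R$10,144.93 = R$64,144.93.

R$64,145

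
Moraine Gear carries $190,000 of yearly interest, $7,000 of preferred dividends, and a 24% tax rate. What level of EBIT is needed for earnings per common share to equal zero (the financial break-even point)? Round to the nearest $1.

Grossing the preferred dividend up to pre-tax terms: $7,000 / (1 − 0.24) = $9,210.53.
Financial break-even EBIT = interest + D_p ÷ (1 − t) = $190,000 + $9,210.53 = $199,210.53.

$199,211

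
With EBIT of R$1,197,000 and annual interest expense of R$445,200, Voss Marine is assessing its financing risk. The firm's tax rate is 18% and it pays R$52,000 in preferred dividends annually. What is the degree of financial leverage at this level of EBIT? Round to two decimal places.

1.74

Interest = R$445,200.00.
Preferred dividends grossed up pre-tax: R$52,000 / (1 − 0.18) = R$63,414.63.
DFL = EBIT ÷ [EBIT − I − D_p/(1−t)] = R$1,197,000 ÷ [R$1,197,000 − R$445,200.00 − R$63,414.63] = R$1,197,000 ÷ R$688,385.37 = 1.7389.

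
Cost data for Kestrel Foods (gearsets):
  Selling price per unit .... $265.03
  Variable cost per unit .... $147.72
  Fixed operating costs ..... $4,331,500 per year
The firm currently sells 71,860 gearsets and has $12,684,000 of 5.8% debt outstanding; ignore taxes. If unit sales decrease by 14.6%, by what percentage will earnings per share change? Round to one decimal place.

Contribution at this volume is 71,860 × $117.31 = $8,429,896.60.
Operating income = contribution − fixed costs = $8,429,896.60 − $4,331,500 = $4,098,396.60.
After interest of $735,672.00, pre-tax earnings = $3,362,724.60.
Degree of combined leverage = contribution ÷ (EBIT − I) = $8,429,896.60 ÷ $3,362,724.60 = 2.5069.
%ΔEPS = DCL × %ΔSales = 2.5069 × -14.6% = -36.6%.

-36.6%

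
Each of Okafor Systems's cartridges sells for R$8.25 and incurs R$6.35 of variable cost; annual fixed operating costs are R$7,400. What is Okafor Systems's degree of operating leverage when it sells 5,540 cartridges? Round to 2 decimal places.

3.37

Contribution at this volume is 5,540 × R$1.90 = R$10,526.00.
Subtracting fixed costs: EBIT = R$10,526.00 − R$7,400 = R$3,126.00.
DOL = contribution ÷ EBIT = R$10,526.00 ÷ R$3,126.00 = 3.3672.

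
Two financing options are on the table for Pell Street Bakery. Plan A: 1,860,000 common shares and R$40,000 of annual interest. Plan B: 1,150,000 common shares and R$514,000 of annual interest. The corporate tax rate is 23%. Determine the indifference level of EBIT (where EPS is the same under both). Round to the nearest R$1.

R$1,281,746

Set EPS_A = EPS_B: (EBIT − R$40,000)(1 − 0.23) ÷ 1,860,000 = (EBIT − R$514,000)(1 − 0.23) ÷ 1,150,000.
Cancelling (1 − t) and cross-multiplying: 1,150,000·(EBIT − 40,000) = 1,860,000·(EBIT − 514,000).
EBIT × (1,860,000 − 1,150,000) = 514,000 × 1,860,000 − 40,000 × 1,150,000 = 910,040,000,000, so EBIT = 910,040,000,000 ÷ 710,000 = 1,281,746.48.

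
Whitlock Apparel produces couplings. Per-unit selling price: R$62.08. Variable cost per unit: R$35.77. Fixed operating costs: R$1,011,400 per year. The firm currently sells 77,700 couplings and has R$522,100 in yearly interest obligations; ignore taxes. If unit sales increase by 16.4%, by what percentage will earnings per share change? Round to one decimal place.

+65.6%

At 77,700 units, contribution = 77,700 × R$26.31 = R$2,044,287.00.
Operating income = contribution − fixed costs = R$2,044,287.00 − R$1,011,400 = R$1,032,887.00.
Interest = R$522,100.00, so EBIT − I = R$510,787.00.
Degree of combined leverage = contribution ÷ (EBIT − I) = R$2,044,287.00 ÷ R$510,787.00 = 4.0022.
EPS therefore changes by 4.0022 × (+16.4%) = +65.6%.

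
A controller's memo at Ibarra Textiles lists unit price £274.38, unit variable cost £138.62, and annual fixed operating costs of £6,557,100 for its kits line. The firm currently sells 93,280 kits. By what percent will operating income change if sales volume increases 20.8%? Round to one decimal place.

+43.1%

At 93,280 units, contribution = 93,280 × £135.76 = £12,663,692.80.
EBIT = £12,663,692.80 − £6,557,100 = £6,106,592.80.
Degree of operating leverage = £12,663,692.80 / £6,106,592.80 = 2.0738.
So EBIT moves 2.0738 × (+20.8%) = +43.1%.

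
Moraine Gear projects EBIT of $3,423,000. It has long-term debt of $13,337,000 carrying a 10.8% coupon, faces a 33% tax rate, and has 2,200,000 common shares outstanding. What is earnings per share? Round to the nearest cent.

$0.60

Pre-tax income = $3,423,000 − $1,440,396.00 = $1,982,604.00.
After tax at 33%: net income = $1,982,604.00 × 0.67 = $1,328,344.68.
Per share: $1,328,344.68 / 2,200,000 shares = $0.60.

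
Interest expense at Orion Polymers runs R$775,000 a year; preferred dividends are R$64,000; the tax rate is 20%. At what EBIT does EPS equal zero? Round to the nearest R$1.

R$855,000

Preferred dividends are paid after tax, so their pre-tax equivalent is R$64,000 ÷ (1 − 0.20) = R$80,000.00.
Financial break-even EBIT = interest + D_p ÷ (1 − t) = R$775,000 + R$80,000.00 = R$855,000.00.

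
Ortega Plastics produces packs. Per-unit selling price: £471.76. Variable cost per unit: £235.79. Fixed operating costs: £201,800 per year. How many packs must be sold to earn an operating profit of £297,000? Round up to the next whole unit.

Each unit contributes £471.76 − £235.79 = £235.97.
Units = (FC + target) / CM = (£201,800 + £297,000) / £235.97 = 2,113.83, so 2,114 packs.

2,114 packs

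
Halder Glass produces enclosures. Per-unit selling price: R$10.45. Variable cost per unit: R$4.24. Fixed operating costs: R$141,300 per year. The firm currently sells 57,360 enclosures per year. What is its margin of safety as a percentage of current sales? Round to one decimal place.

Each unit contributes R$10.45 − R$4.24 = R$6.21. Break-even units = R$141,300 ÷ R$6.21 = 22,753.62; break-even revenue = 22,753.62 × R$10.45 = R$237,775.36.
Actual sales revenue = 57,360 × R$10.45 = R$599,412.00.
Margin of safety = (R$599,412.00 − R$237,775.36) ÷ R$599,412.00 = 60.3%.

60.3%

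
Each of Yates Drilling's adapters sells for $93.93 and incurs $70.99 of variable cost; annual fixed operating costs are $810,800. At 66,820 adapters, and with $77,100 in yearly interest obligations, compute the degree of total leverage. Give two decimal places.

2.38

Contribution at this volume is 66,820 × $22.94 = $1,532,850.80.
Subtracting fixed costs: EBIT = $1,532,850.80 − $810,800 = $722,050.80. Interest = $77,100.00, so EBIT − I = $644,950.80.
Degree of total leverage = total CM / (EBIT − interest) = $1,532,850.80 / $644,950.80 = 2.3767.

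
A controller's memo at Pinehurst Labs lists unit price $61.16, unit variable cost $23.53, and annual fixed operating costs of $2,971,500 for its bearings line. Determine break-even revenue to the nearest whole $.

$4,829,576

CM per unit = $61.16 − $23.53 = $37.63; CM ratio = $37.63 / $61.16 = 0.6153.
Break-even revenue = fixed costs × price ÷ CM = $2,971,500 × $61.16 ÷ $37.63 = $4,829,576.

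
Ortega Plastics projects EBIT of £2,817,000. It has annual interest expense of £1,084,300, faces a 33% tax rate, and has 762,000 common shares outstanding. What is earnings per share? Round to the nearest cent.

Interest = £1,084,300.00, so EBT = £2,817,000 − £1,084,300.00 = £1,732,700.00.
Net income = £1,732,700.00 × (1 − 0.33) = £1,160,909.00.
Per share: £1,160,909.00 / 762,000 shares = £1.52.

£1.52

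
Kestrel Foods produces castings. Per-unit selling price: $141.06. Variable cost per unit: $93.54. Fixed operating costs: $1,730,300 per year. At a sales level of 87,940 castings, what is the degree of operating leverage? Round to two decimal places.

Contribution at this volume is 87,940 × $47.52 = $4,178,908.80.
Subtracting fixed costs: EBIT = $4,178,908.80 − $1,730,300 = $2,448,608.80.
So DOL = total CM / EBIT = $4,178,908.80 / $2,448,608.80 = 1.7066.

1.71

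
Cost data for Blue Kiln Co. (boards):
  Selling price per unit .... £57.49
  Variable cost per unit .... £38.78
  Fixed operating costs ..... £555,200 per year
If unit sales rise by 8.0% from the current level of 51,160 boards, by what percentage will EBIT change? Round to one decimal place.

At 51,160 units, contribution = 51,160 × £18.71 = £957,203.60.
EBIT = £957,203.60 − £555,200 = £402,003.60.
So DOL = total CM / EBIT = £957,203.60 / £402,003.60 = 2.3811.
Operating income changes by 2.3811 × +8.0% = +19.0%.

+19.0%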